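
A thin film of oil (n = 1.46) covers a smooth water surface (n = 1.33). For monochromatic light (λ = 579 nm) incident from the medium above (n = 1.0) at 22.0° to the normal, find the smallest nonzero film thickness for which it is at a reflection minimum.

At the upper boundary (n = 1.0 to n = 1.46) the reflected ray undergoes a half-wave phase shift.
Bottom surface (1.46 → 1.33): reflection off a lower-index medium gives no phase shift.
Net: one phase inversion between the two reflected rays.
For minimum reflection here: 2 n t cos θ_r = m λ.
Snell's law: 1.0 sin 22.0° = 1.46 sin θ_r → sin θ_r = 0.257, cos θ_r = 0.967.
Minimum nonzero at m = 1: t = λ / (2 n cos θ_r) = 579 / (2 × 1.46 × 0.967) = 205 nm.

205 nm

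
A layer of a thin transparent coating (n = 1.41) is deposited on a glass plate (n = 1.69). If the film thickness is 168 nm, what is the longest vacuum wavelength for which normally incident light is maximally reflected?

474 nm

Top surface (1.0 → 1.41): reflection off a higher-index medium gives a half-wave phase shift.
Ray reflecting at the bottom interface goes from n = 1.41 toward n = 1.69: a half-wave phase shift.
Net: no relative phase inversion (both shifts match).
So the condition for constructive reflection is 2 n t = m λ.
λ = 2 n t / m. The longest wavelength is m = 1: λ = 2 × 1.41 × 168 / 1.00 = 474 nm.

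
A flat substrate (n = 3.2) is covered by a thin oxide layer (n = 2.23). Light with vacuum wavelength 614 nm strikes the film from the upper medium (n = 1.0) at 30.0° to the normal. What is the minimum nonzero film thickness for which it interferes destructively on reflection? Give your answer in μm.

At the upper boundary (n = 1.0 to n = 2.23) the reflected ray undergoes a half-wave phase shift.
Ray reflecting at the bottom interface goes from n = 2.23 toward n = 3.2: a half-wave phase shift.
Net: no relative phase inversion (both shifts match).
For weak reflection here: 2 n t cos θ_r = (m + ½) λ.
Snell's law: 1.0 sin 30.0° = 2.23 sin θ_r → sin θ_r = 0.224, cos θ_r = 0.975.
Minimum at m = 0: t = λ / (4 n cos θ_r) = 614 / (4 × 2.23 × 0.975) = 70.6 nm.

0.0706 μm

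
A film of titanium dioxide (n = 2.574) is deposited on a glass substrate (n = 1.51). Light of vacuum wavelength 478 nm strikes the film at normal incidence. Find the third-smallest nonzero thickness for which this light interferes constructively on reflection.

232 nm

Top surface (1.0 → 2.574): reflection off a higher-index medium gives a half-wave phase shift.
Ray reflecting at the bottom interface goes from n = 2.574 toward n = 1.51: no phase shift.
Exactly one π shift → a net half-wave offset.
For bright reflection here: 2 n t = (m + ½) λ.
The third-smallest nonzero thickness corresponds to m = 2: t = (m + ½) λ / (2 n) = 2.50 × 478 / (2 × 2.574) = 232 nm.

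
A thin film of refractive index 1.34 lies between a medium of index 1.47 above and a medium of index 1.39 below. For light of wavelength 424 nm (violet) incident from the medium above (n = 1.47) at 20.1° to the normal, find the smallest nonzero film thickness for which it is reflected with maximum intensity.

At the upper boundary (n = 1.47 to n = 1.34) the reflected ray undergoes no phase shift.
Ray reflecting at the bottom interface goes from n = 1.34 toward n = 1.39: a half-wave phase shift.
The two reflections differ by half a wavelength.
So the condition for constructive reflection is 2 n t cos θ_r = (m + ½) λ.
Snell's law: 1.47 sin 20.1° = 1.34 sin θ_r → sin θ_r = 0.377, cos θ_r = 0.926.
Minimum at m = 0: t = λ / (4 n cos θ_r) = 424 / (4 × 1.34 × 0.926) = 85.4 nm.

85.4 nm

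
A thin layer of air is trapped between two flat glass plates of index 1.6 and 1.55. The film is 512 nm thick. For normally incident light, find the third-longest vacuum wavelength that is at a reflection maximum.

410 nm

At the upper boundary (n = 1.6 to n = 1.0) the reflected ray undergoes no phase shift.
Ray reflecting at the bottom interface goes from n = 1.0 toward n = 1.55: a half-wave phase shift.
The two reflections differ by half a wavelength.
So the condition for constructive reflection is 2 n t = (m + ½) λ.
λ = 2 n t / (m + ½). The third-longest wavelength is m = 2: λ = 2 × 1.0 × 512 / 2.50 = 410 nm.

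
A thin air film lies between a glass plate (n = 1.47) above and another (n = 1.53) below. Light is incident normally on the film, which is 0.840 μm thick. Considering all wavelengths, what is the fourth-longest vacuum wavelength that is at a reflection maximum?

Ray reflecting at the top interface goes from n = 1.47 toward n = 1.0: no phase shift.
At the lower boundary (n = 1.0 to n = 1.53) the reflected ray undergoes a half-wave phase shift.
The two reflections differ by half a wavelength.
For maximum reflection here: 2 n t = (m + ½) λ.
λ = 2 n t / (m + ½). The fourth-longest wavelength is m = 3: λ = 2 × 1.0 × 840 / 3.50 = 480 nm.

480 nm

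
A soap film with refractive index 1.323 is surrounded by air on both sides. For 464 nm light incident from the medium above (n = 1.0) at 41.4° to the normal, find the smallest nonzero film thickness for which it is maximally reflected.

101 nm

Top surface (1.0 → 1.323): reflection off a higher-index medium gives a half-wave phase shift.
At the lower boundary (n = 1.323 to n = 1.0) the reflected ray undergoes no phase shift.
Net: one phase inversion between the two reflected rays.
So the condition for constructive reflection is 2 n t cos θ_r = (m + ½) λ.
Snell's law: 1.0 sin 41.4° = 1.323 sin θ_r → sin θ_r = 0.500, cos θ_r = 0.866.
Minimum at m = 0: t = λ / (4 n cos θ_r) = 464 / (4 × 1.323 × 0.866) = 101 nm.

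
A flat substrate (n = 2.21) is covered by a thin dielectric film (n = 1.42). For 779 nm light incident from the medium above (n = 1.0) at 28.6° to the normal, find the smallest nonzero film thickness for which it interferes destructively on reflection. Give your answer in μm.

At the upper boundary (n = 1.0 to n = 1.42) the reflected ray undergoes a half-wave phase shift.
Bottom surface (1.42 → 2.21): reflection off a higher-index medium gives a half-wave phase shift.
Net: no relative phase inversion (both shifts match).
So the condition for destructive reflection is 2 n t cos θ_r = (m + ½) λ.
Snell's law: 1.0 sin 28.6° = 1.42 sin θ_r → sin θ_r = 0.337, cos θ_r = 0.941.
Minimum at m = 0: t = λ / (4 n cos θ_r) = 779 / (4 × 1.42 × 0.941) = 146 nm.

0.146 μm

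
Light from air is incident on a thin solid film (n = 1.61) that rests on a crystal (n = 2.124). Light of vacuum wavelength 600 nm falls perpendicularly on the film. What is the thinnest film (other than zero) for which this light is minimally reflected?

93.2 nm

At the upper boundary (n = 1.0 to n = 1.61) the reflected ray undergoes a half-wave phase shift.
Ray reflecting at the bottom interface goes from n = 1.61 toward n = 2.124: a half-wave phase shift.
Zero or two π shifts → no net half-wave offset.
With no net inversion, destructive interference in reflection requires 2 n t = (m + ½) λ.
Minimum at m = 0: t = λ / (4 n) = 600 / (4 × 1.61) = 93.2 nm.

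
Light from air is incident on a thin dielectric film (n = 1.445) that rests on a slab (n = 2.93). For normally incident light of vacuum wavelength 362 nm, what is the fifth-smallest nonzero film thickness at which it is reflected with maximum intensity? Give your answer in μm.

0.626 μm

At the upper boundary (n = 1.0 to n = 1.445) the reflected ray undergoes a half-wave phase shift.
Ray reflecting at the bottom interface goes from n = 1.445 toward n = 2.93: a half-wave phase shift.
Zero or two π shifts → no net half-wave offset.
For maximum reflection here: 2 n t = m λ.
The fifth-smallest nonzero thickness corresponds to m = 5: t = m λ / (2 n) = 5.00 × 362 / (2 × 1.445) = 626 nm.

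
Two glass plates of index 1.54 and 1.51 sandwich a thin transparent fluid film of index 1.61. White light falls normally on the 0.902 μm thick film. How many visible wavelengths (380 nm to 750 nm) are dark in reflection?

Top surface (1.54 → 1.61): reflection off a higher-index medium gives a half-wave phase shift.
At the lower boundary (n = 1.61 to n = 1.51) the reflected ray undergoes no phase shift.
Exactly one π shift → a net half-wave offset.
So the condition for destructive reflection is 2 n t = m λ.
λ = 2 n t / m = 2904 / m nm.
m=3: 968 nm (IR); m=4: 726 nm (visible); m=5: 581 nm (visible); m=6: 484 nm (visible); m=7: 415 nm (visible); m=8: 363 nm (UV).

4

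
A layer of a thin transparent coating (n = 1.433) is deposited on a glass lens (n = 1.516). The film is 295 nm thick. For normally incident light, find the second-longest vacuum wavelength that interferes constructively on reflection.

At the upper boundary (n = 1.0 to n = 1.433) the reflected ray undergoes a half-wave phase shift.
At the lower boundary (n = 1.433 to n = 1.516) the reflected ray undergoes a half-wave phase shift.
The two reflections carry the same phase change, so no net offset.
With no net inversion, constructive interference in reflection requires 2 n t = m λ.
λ = 2 n t / m. The second-longest wavelength is m = 2: λ = 2 × 1.433 × 295 / 2.00 = 423 nm.

423 nm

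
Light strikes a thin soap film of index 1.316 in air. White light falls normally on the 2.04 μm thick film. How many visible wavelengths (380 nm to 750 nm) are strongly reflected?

Ray reflecting at the top interface goes from n = 1.0 toward n = 1.316: a half-wave phase shift.
At the lower boundary (n = 1.316 to n = 1.0) the reflected ray undergoes no phase shift.
The two reflections differ by half a wavelength.
With one net inversion, constructive interference in reflection requires 2 n t = (m + ½) λ.
λ = 2 n t / (m + ½) = 5369 / (m + ½) nm.
m=6: 826 nm (IR); m=7: 716 nm (visible); m=8: 632 nm (visible); m=9: 565 nm (visible); m=10: 511 nm (visible); m=11: 467 nm (visible); m=12: 430 nm (visible); m=13: 398 nm (visible); m=14: 370 nm (UV).

7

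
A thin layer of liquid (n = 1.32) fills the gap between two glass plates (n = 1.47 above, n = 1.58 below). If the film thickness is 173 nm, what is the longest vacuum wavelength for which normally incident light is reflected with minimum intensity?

457 nm

Top surface (1.47 → 1.32): reflection off a lower-index medium gives no phase shift.
Bottom surface (1.32 → 1.58): reflection off a higher-index medium gives a half-wave phase shift.
Net: one phase inversion between the two reflected rays.
With one net inversion, destructive interference in reflection requires 2 n t = m λ.
λ = 2 n t / m. The longest wavelength is m = 1: λ = 2 × 1.32 × 173 / 1.00 = 457 nm.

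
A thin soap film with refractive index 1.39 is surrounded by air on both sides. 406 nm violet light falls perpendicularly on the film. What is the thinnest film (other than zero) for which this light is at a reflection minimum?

146 nm

Ray reflecting at the top interface goes from n = 1.0 toward n = 1.39: a half-wave phase shift.
Bottom surface (1.39 → 1.0): reflection off a lower-index medium gives no phase shift.
The two reflections differ by half a wavelength.
So the condition for destructive reflection is 2 n t = m λ.
Minimum nonzero at m = 1: t = λ / (2 n) = 406 / (2 × 1.39) = 146 nm.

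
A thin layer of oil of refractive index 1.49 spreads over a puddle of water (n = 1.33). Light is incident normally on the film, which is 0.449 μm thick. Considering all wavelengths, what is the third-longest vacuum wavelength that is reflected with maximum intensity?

Ray reflecting at the top interface goes from n = 1.0 toward n = 1.49: a half-wave phase shift.
At the lower boundary (n = 1.49 to n = 1.33) the reflected ray undergoes no phase shift.
The two reflections differ by half a wavelength.
So the condition for constructive reflection is 2 n t = (m + ½) λ.
λ = 2 n t / (m + ½). The third-longest wavelength is m = 2: λ = 2 × 1.49 × 449 / 2.50 = 535 nm.

535 nm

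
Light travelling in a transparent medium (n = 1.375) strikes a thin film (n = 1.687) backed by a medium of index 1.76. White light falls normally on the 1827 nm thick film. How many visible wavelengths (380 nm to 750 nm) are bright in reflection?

Ray reflecting at the top interface goes from n = 1.375 toward n = 1.687: a half-wave phase shift.
Ray reflecting at the bottom interface goes from n = 1.687 toward n = 1.76: a half-wave phase shift.
The two reflections carry the same phase change, so no net offset.
For strong reflection here: 2 n t = m λ.
λ = 2 n t / m = 6164 / m nm.
m=8: 771 nm (IR); m=9: 685 nm (visible); m=10: 616 nm (visible); m=11: 560 nm (visible); m=12: 514 nm (visible); m=13: 474 nm (visible); m=14: 440 nm (visible); m=15: 411 nm (visible); m=16: 385 nm (visible); m=17: 363 nm (UV).

8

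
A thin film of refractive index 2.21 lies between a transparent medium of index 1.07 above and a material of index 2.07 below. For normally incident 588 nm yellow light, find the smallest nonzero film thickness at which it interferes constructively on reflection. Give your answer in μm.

At the upper boundary (n = 1.07 to n = 2.21) the reflected ray undergoes a half-wave phase shift.
Bottom surface (2.21 → 2.07): reflection off a lower-index medium gives no phase shift.
Net: one phase inversion between the two reflected rays.
So the condition for constructive reflection is 2 n t = (m + ½) λ.
Minimum at m = 0: t = λ / (4 n) = 588 / (4 × 2.21) = 66.5 nm.

0.0665 μm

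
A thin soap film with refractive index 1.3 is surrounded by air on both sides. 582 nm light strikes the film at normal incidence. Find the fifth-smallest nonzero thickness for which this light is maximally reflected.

1007 nm

Top surface (1.0 → 1.3): reflection off a higher-index medium gives a half-wave phase shift.
Bottom surface (1.3 → 1.0): reflection off a lower-index medium gives no phase shift.
The two reflections differ by half a wavelength.
For maximum reflection here: 2 n t = (m + ½) λ.
The fifth-smallest nonzero thickness corresponds to m = 4: t = (m + ½) λ / (2 n) = 4.50 × 582 / (2 × 1.3) = 1007 nm.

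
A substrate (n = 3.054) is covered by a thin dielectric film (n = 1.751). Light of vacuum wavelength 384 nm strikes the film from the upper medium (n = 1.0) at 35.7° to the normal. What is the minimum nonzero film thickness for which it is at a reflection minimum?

58.1 nm

Top surface (1.0 → 1.751): reflection off a higher-index medium gives a half-wave phase shift.
Bottom surface (1.751 → 3.054): reflection off a higher-index medium gives a half-wave phase shift.
Zero or two π shifts → no net half-wave offset.
For weak reflection here: 2 n t cos θ_r = (m + ½) λ.
Snell's law: 1.0 sin 35.7° = 1.751 sin θ_r → sin θ_r = 0.333, cos θ_r = 0.943.
Minimum at m = 0: t = λ / (4 n cos θ_r) = 384 / (4 × 1.751 × 0.943) = 58.1 nm.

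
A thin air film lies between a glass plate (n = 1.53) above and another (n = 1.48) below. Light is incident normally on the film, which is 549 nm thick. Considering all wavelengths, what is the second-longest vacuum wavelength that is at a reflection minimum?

Ray reflecting at the top interface goes from n = 1.53 toward n = 1.0: no phase shift.
Ray reflecting at the bottom interface goes from n = 1.0 toward n = 1.48: a half-wave phase shift.
Exactly one π shift → a net half-wave offset.
With one net inversion, destructive interference in reflection requires 2 n t = m λ.
λ = 2 n t / m. The second-longest wavelength is m = 2: λ = 2 × 1.0 × 549 / 2.00 = 549 nm.

549 nm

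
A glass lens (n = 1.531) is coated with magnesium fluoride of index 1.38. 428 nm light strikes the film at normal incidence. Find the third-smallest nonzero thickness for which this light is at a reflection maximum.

Ray reflecting at the top interface goes from n = 1.0 toward n = 1.38: a half-wave phase shift.
Ray reflecting at the bottom interface goes from n = 1.38 toward n = 1.531: a half-wave phase shift.
The two reflections carry the same phase change, so no net offset.
With no net inversion, constructive interference in reflection requires 2 n t = m λ.
The third-smallest nonzero thickness corresponds to m = 3: t = m λ / (2 n) = 3.00 × 428 / (2 × 1.38) = 465 nm.

465 nm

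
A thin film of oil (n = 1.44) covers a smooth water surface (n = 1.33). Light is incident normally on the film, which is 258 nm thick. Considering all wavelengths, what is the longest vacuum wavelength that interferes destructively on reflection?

Top surface (1.0 → 1.44): reflection off a higher-index medium gives a half-wave phase shift.
At the lower boundary (n = 1.44 to n = 1.33) the reflected ray undergoes no phase shift.
Exactly one π shift → a net half-wave offset.
For weak reflection here: 2 n t = m λ.
λ = 2 n t / m. The longest wavelength is m = 1: λ = 2 × 1.44 × 258 / 1.00 = 743 nm.

743 nm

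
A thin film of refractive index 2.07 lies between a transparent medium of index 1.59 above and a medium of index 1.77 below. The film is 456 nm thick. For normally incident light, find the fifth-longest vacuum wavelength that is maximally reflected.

420 nm

Ray reflecting at the top interface goes from n = 1.59 toward n = 2.07: a half-wave phase shift.
At the lower boundary (n = 2.07 to n = 1.77) the reflected ray undergoes no phase shift.
Net: one phase inversion between the two reflected rays.
So the condition for constructive reflection is 2 n t = (m + ½) λ.
λ = 2 n t / (m + ½). The fifth-longest wavelength is m = 4: λ = 2 × 2.07 × 456 / 4.50 = 420 nm.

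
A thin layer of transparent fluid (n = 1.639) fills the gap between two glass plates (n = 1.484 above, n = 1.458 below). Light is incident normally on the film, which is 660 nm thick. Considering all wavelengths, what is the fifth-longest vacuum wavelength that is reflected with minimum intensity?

433 nm

At the upper boundary (n = 1.484 to n = 1.639) the reflected ray undergoes a half-wave phase shift.
Ray reflecting at the bottom interface goes from n = 1.639 toward n = 1.458: no phase shift.
Exactly one π shift → a net half-wave offset.
With one net inversion, destructive interference in reflection requires 2 n t = m λ.
λ = 2 n t / m. The fifth-longest wavelength is m = 5: λ = 2 × 1.639 × 660 / 5.00 = 433 nm.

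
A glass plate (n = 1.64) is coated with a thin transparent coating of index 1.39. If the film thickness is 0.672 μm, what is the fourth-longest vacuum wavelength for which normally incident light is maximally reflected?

Top surface (1.0 → 1.39): reflection off a higher-index medium gives a half-wave phase shift.
At the lower boundary (n = 1.39 to n = 1.64) the reflected ray undergoes a half-wave phase shift.
The two reflections carry the same phase change, so no net offset.
With no net inversion, constructive interference in reflection requires 2 n t = m λ.
λ = 2 n t / m. The fourth-longest wavelength is m = 4: λ = 2 × 1.39 × 672 / 4.00 = 467 nm.

467 nm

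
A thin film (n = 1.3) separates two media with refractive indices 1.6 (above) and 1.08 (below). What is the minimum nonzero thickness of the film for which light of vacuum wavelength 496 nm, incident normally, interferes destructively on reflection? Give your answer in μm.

At the upper boundary (n = 1.6 to n = 1.3) the reflected ray undergoes no phase shift.
At the lower boundary (n = 1.3 to n = 1.08) the reflected ray undergoes no phase shift.
Net: no relative phase inversion (both shifts match).
With no net inversion, destructive interference in reflection requires 2 n t = (m + ½) λ.
Minimum at m = 0: t = λ / (4 n) = 496 / (4 × 1.3) = 95.4 nm.

0.0954 μm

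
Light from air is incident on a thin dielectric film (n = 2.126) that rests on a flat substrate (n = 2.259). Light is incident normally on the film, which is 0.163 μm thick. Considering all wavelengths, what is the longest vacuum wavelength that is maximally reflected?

693 nm

Ray reflecting at the top interface goes from n = 1.0 toward n = 2.126: a half-wave phase shift.
Bottom surface (2.126 → 2.259): reflection off a higher-index medium gives a half-wave phase shift.
Net: no relative phase inversion (both shifts match).
For bright reflection here: 2 n t = m λ.
λ = 2 n t / m. The longest wavelength is m = 1: λ = 2 × 2.126 × 163 / 1.00 = 693 nm.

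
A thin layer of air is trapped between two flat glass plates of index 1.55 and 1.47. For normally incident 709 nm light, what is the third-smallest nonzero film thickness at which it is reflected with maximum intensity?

At the upper boundary (n = 1.55 to n = 1.0) the reflected ray undergoes no phase shift.
At the lower boundary (n = 1.0 to n = 1.47) the reflected ray undergoes a half-wave phase shift.
The two reflections differ by half a wavelength.
So the condition for constructive reflection is 2 n t = (m + ½) λ.
The third-smallest nonzero thickness corresponds to m = 2: t = (m + ½) λ / (2 n) = 2.50 × 709 / (2 × 1.0) = 886 nm.

886 nm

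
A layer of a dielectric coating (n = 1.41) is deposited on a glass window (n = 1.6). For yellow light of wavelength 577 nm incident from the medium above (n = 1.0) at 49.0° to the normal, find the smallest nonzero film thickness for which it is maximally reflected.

242 nm

At the upper boundary (n = 1.0 to n = 1.41) the reflected ray undergoes a half-wave phase shift.
At the lower boundary (n = 1.41 to n = 1.6) the reflected ray undergoes a half-wave phase shift.
Zero or two π shifts → no net half-wave offset.
So the condition for constructive reflection is 2 n t cos θ_r = m λ.
Snell's law: 1.0 sin 49.0° = 1.41 sin θ_r → sin θ_r = 0.535, cos θ_r = 0.845.
Minimum nonzero at m = 1: t = λ / (2 n cos θ_r) = 577 / (2 × 1.41 × 0.845) = 242 nm.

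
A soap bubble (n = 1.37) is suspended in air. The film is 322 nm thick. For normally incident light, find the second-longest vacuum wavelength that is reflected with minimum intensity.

441 nm

Top surface (1.0 → 1.37): reflection off a higher-index medium gives a half-wave phase shift.
Ray reflecting at the bottom interface goes from n = 1.37 toward n = 1.0: no phase shift.
Net: one phase inversion between the two reflected rays.
For minimum reflection here: 2 n t = m λ.
λ = 2 n t / m. The second-longest wavelength is m = 2: λ = 2 × 1.37 × 322 / 2.00 = 441 nm.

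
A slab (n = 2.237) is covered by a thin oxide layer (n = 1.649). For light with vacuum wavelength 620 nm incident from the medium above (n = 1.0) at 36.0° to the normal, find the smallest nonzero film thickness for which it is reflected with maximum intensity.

201 nm

At the upper boundary (n = 1.0 to n = 1.649) the reflected ray undergoes a half-wave phase shift.
Bottom surface (1.649 → 2.237): reflection off a higher-index medium gives a half-wave phase shift.
Zero or two π shifts → no net half-wave offset.
So the condition for constructive reflection is 2 n t cos θ_r = m λ.
Snell's law: 1.0 sin 36.0° = 1.649 sin θ_r → sin θ_r = 0.356, cos θ_r = 0.934.
Minimum nonzero at m = 1: t = λ / (2 n cos θ_r) = 620 / (2 × 1.649 × 0.934) = 201 nm.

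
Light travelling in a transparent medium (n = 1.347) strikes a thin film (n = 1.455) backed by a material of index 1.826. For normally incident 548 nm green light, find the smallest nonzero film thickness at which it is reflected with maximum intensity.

188 nm

Top surface (1.347 → 1.455): reflection off a higher-index medium gives a half-wave phase shift.
At the lower boundary (n = 1.455 to n = 1.826) the reflected ray undergoes a half-wave phase shift.
The two reflections carry the same phase change, so no net offset.
With no net inversion, constructive interference in reflection requires 2 n t = m λ.
Minimum nonzero at m = 1: t = λ / (2 n) = 548 / (2 × 1.455) = 188 nm.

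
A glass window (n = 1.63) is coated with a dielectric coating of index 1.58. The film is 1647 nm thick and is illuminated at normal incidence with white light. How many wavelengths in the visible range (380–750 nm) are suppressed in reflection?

At the upper boundary (n = 1.0 to n = 1.58) the reflected ray undergoes a half-wave phase shift.
Ray reflecting at the bottom interface goes from n = 1.58 toward n = 1.63: a half-wave phase shift.
The two reflections carry the same phase change, so no net offset.
So the condition for destructive reflection is 2 n t = (m + ½) λ.
λ = 2 n t / (m + ½) = 5205 / (m + ½) nm.
m=6: 801 nm (IR); m=7: 694 nm (visible); m=8: 612 nm (visible); m=9: 548 nm (visible); m=10: 496 nm (visible); m=11: 453 nm (visible); m=12: 416 nm (visible); m=13: 386 nm (visible); m=14: 359 nm (UV).

7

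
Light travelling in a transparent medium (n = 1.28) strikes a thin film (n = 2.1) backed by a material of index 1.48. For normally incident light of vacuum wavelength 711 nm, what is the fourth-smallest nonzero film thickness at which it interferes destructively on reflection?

Top surface (1.28 → 2.1): reflection off a higher-index medium gives a half-wave phase shift.
Ray reflecting at the bottom interface goes from n = 2.1 toward n = 1.48: no phase shift.
The two reflections differ by half a wavelength.
So the condition for destructive reflection is 2 n t = m λ.
The fourth-smallest nonzero thickness corresponds to m = 4: t = m λ / (2 n) = 4.00 × 711 / (2 × 2.1) = 677 nm.

677 nm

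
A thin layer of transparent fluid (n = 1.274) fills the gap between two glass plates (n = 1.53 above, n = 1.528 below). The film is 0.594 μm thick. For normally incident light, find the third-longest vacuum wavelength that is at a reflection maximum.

605 nm

Ray reflecting at the top interface goes from n = 1.53 toward n = 1.274: no phase shift.
At the lower boundary (n = 1.274 to n = 1.528) the reflected ray undergoes a half-wave phase shift.
The two reflections differ by half a wavelength.
So the condition for constructive reflection is 2 n t = (m + ½) λ.
λ = 2 n t / (m + ½). The third-longest wavelength is m = 2: λ = 2 × 1.274 × 594 / 2.50 = 605 nm.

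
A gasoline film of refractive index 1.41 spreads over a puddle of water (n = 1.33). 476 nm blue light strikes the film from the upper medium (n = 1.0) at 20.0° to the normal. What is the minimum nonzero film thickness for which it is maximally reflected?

At the upper boundary (n = 1.0 to n = 1.41) the reflected ray undergoes a half-wave phase shift.
Bottom surface (1.41 → 1.33): reflection off a lower-index medium gives no phase shift.
The two reflections differ by half a wavelength.
So the condition for constructive reflection is 2 n t cos θ_r = (m + ½) λ.
Snell's law: 1.0 sin 20.0° = 1.41 sin θ_r → sin θ_r = 0.243, cos θ_r = 0.970.
Minimum at m = 0: t = λ / (4 n cos θ_r) = 476 / (4 × 1.41 × 0.970) = 87.0 nm.

87.0 nm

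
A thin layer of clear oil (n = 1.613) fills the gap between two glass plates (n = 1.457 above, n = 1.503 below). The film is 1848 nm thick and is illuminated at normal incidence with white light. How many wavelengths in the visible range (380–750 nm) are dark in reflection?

8

Top surface (1.457 → 1.613): reflection off a higher-index medium gives a half-wave phase shift.
Bottom surface (1.613 → 1.503): reflection off a lower-index medium gives no phase shift.
The two reflections differ by half a wavelength.
With one net inversion, destructive interference in reflection requires 2 n t = m λ.
λ = 2 n t / m = 5962 / m nm.
m=7: 852 nm (IR); m=8: 745 nm (visible); m=9: 662 nm (visible); m=10: 596 nm (visible); m=11: 542 nm (visible); m=12: 497 nm (visible); m=13: 459 nm (visible); m=14: 426 nm (visible); m=15: 397 nm (visible); m=16: 373 nm (UV).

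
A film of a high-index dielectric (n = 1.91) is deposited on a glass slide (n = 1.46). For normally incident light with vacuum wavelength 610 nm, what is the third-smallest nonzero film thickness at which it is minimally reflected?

479 nm

Ray reflecting at the top interface goes from n = 1.0 toward n = 1.91: a half-wave phase shift.
Ray reflecting at the bottom interface goes from n = 1.91 toward n = 1.46: no phase shift.
The two reflections differ by half a wavelength.
With one net inversion, destructive interference in reflection requires 2 n t = m λ.
The third-smallest nonzero thickness corresponds to m = 3: t = m λ / (2 n) = 3.00 × 610 / (2 × 1.91) = 479 nm.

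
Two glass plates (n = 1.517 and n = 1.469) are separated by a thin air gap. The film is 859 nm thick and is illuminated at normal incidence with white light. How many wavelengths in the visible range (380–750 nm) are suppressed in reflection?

Ray reflecting at the top interface goes from n = 1.517 toward n = 1.0: no phase shift.
Ray reflecting at the bottom interface goes from n = 1.0 toward n = 1.469: a half-wave phase shift.
The two reflections differ by half a wavelength.
With one net inversion, destructive interference in reflection requires 2 n t = m λ.
λ = 2 n t / m = 1718 / m nm.
m=2: 859 nm (IR); m=3: 573 nm (visible); m=4: 430 nm (visible); m=5: 344 nm (UV).

2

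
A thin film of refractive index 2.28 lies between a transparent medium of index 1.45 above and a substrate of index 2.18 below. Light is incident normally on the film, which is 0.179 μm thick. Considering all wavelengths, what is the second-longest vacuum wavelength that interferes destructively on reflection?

408 nm

Top surface (1.45 → 2.28): reflection off a higher-index medium gives a half-wave phase shift.
At the lower boundary (n = 2.28 to n = 2.18) the reflected ray undergoes no phase shift.
The two reflections differ by half a wavelength.
So the condition for destructive reflection is 2 n t = m λ.
λ = 2 n t / m. The second-longest wavelength is m = 2: λ = 2 × 2.28 × 179 / 2.00 = 408 nm.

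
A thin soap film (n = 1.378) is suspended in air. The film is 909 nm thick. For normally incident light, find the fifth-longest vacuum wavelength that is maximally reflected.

Top surface (1.0 → 1.378): reflection off a higher-index medium gives a half-wave phase shift.
Bottom surface (1.378 → 1.0): reflection off a lower-index medium gives no phase shift.
Net: one phase inversion between the two reflected rays.
For maximum reflection here: 2 n t = (m + ½) λ.
λ = 2 n t / (m + ½). The fifth-longest wavelength is m = 4: λ = 2 × 1.378 × 909 / 4.50 = 557 nm.

557 nm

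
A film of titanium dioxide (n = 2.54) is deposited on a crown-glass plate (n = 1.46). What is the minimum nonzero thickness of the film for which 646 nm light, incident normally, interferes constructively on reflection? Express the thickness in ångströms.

Top surface (1.0 → 2.54): reflection off a higher-index medium gives a half-wave phase shift.
Ray reflecting at the bottom interface goes from n = 2.54 toward n = 1.46: no phase shift.
Exactly one π shift → a net half-wave offset.
So the condition for constructive reflection is 2 n t = (m + ½) λ.
Minimum at m = 0: t = λ / (4 n) = 646 / (4 × 2.54) = 63.6 nm.

636 Å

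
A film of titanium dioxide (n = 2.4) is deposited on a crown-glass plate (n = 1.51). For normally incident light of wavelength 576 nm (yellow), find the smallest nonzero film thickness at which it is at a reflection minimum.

At the upper boundary (n = 1.0 to n = 2.4) the reflected ray undergoes a half-wave phase shift.
Bottom surface (2.4 → 1.51): reflection off a lower-index medium gives no phase shift.
The two reflections differ by half a wavelength.
For minimum reflection here: 2 n t = m λ.
Minimum nonzero at m = 1: t = λ / (2 n) = 576 / (2 × 2.4) = 120 nm.

120 nm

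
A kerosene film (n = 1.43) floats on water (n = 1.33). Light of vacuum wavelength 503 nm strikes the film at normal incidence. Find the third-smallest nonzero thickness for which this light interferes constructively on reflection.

Ray reflecting at the top interface goes from n = 1.0 toward n = 1.43: a half-wave phase shift.
Ray reflecting at the bottom interface goes from n = 1.43 toward n = 1.33: no phase shift.
Net: one phase inversion between the two reflected rays.
For bright reflection here: 2 n t = (m + ½) λ.
The third-smallest nonzero thickness corresponds to m = 2: t = (m + ½) λ / (2 n) = 2.50 × 503 / (2 × 1.43) = 440 nm.

440 nm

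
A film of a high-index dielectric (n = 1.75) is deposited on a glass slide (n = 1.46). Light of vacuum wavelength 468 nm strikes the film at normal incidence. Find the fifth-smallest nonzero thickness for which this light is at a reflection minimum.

669 nm

Top surface (1.0 → 1.75): reflection off a higher-index medium gives a half-wave phase shift.
Ray reflecting at the bottom interface goes from n = 1.75 toward n = 1.46: no phase shift.
Net: one phase inversion between the two reflected rays.
For weak reflection here: 2 n t = m λ.
The fifth-smallest nonzero thickness corresponds to m = 5: t = m λ / (2 n) = 5.00 × 468 / (2 × 1.75) = 669 nm.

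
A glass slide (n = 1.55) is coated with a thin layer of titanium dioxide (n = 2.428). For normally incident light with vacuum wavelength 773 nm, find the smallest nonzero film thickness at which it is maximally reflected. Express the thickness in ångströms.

796 Å

Ray reflecting at the top interface goes from n = 1.0 toward n = 2.428: a half-wave phase shift.
At the lower boundary (n = 2.428 to n = 1.55) the reflected ray undergoes no phase shift.
Exactly one π shift → a net half-wave offset.
With one net inversion, constructive interference in reflection requires 2 n t = (m + ½) λ.
Minimum at m = 0: t = λ / (4 n) = 773 / (4 × 2.428) = 79.6 nm.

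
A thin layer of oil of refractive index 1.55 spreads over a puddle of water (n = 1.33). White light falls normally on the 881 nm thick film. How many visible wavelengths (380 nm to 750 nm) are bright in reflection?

3

Top surface (1.0 → 1.55): reflection off a higher-index medium gives a half-wave phase shift.
At the lower boundary (n = 1.55 to n = 1.33) the reflected ray undergoes no phase shift.
The two reflections differ by half a wavelength.
So the condition for constructive reflection is 2 n t = (m + ½) λ.
λ = 2 n t / (m + ½) = 2731 / (m + ½) nm.
m=3: 780 nm (IR); m=4: 607 nm (visible); m=5: 497 nm (visible); m=6: 420 nm (visible); m=7: 364 nm (UV).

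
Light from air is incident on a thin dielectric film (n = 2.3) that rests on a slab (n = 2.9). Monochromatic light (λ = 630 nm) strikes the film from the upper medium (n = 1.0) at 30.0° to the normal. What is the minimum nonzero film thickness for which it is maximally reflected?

140 nm

Ray reflecting at the top interface goes from n = 1.0 toward n = 2.3: a half-wave phase shift.
At the lower boundary (n = 2.3 to n = 2.9) the reflected ray undergoes a half-wave phase shift.
Zero or two π shifts → no net half-wave offset.
So the condition for constructive reflection is 2 n t cos θ_r = m λ.
Snell's law: 1.0 sin 30.0° = 2.3 sin θ_r → sin θ_r = 0.217, cos θ_r = 0.976.
Minimum nonzero at m = 1: t = λ / (2 n cos θ_r) = 630 / (2 × 2.3 × 0.976) = 140 nm.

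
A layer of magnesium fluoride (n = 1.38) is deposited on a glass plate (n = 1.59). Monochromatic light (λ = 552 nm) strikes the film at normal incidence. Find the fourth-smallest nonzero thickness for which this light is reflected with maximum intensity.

At the upper boundary (n = 1.0 to n = 1.38) the reflected ray undergoes a half-wave phase shift.
At the lower boundary (n = 1.38 to n = 1.59) the reflected ray undergoes a half-wave phase shift.
The two reflections carry the same phase change, so no net offset.
So the condition for constructive reflection is 2 n t = m λ.
The fourth-smallest nonzero thickness corresponds to m = 4: t = m λ / (2 n) = 4.00 × 552 / (2 × 1.38) = 800 nm.

800 nm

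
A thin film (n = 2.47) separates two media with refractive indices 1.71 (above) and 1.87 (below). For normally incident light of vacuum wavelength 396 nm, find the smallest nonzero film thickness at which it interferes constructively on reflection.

Top surface (1.71 → 2.47): reflection off a higher-index medium gives a half-wave phase shift.
Bottom surface (2.47 → 1.87): reflection off a lower-index medium gives no phase shift.
The two reflections differ by half a wavelength.
So the condition for constructive reflection is 2 n t = (m + ½) λ.
Minimum at m = 0: t = λ / (4 n) = 396 / (4 × 2.47) = 40.1 nm.

40.1 nm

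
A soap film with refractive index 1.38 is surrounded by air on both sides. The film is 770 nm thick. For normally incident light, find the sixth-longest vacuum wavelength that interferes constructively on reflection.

Top surface (1.0 → 1.38): reflection off a higher-index medium gives a half-wave phase shift.
Ray reflecting at the bottom interface goes from n = 1.38 toward n = 1.0: no phase shift.
Net: one phase inversion between the two reflected rays.
With one net inversion, constructive interference in reflection requires 2 n t = (m + ½) λ.
λ = 2 n t / (m + ½). The sixth-longest wavelength is m = 5: λ = 2 × 1.38 × 770 / 5.50 = 386 nm.

386 nm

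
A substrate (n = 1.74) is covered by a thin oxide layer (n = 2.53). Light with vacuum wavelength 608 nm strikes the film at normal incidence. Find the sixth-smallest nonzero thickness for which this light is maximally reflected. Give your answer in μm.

0.661 μm

At the upper boundary (n = 1.0 to n = 2.53) the reflected ray undergoes a half-wave phase shift.
Ray reflecting at the bottom interface goes from n = 2.53 toward n = 1.74: no phase shift.
The two reflections differ by half a wavelength.
For maximum reflection here: 2 n t = (m + ½) λ.
The sixth-smallest nonzero thickness corresponds to m = 5: t = (m + ½) λ / (2 n) = 5.50 × 608 / (2 × 2.53) = 661 nm.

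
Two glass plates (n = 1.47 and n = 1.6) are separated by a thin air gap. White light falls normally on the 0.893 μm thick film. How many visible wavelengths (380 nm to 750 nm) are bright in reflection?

3

Ray reflecting at the top interface goes from n = 1.47 toward n = 1.0: no phase shift.
Ray reflecting at the bottom interface goes from n = 1.0 toward n = 1.6: a half-wave phase shift.
Exactly one π shift → a net half-wave offset.
So the condition for constructive reflection is 2 n t = (m + ½) λ.
λ = 2 n t / (m + ½) = 1786 / (m + ½) nm.
m=1: 1191 nm (IR); m=2: 714 nm (visible); m=3: 510 nm (visible); m=4: 397 nm (visible); m=5: 325 nm (UV).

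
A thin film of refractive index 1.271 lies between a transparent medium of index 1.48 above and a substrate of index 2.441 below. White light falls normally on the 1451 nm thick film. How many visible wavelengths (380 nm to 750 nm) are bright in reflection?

Ray reflecting at the top interface goes from n = 1.48 toward n = 1.271: no phase shift.
Bottom surface (1.271 → 2.441): reflection off a higher-index medium gives a half-wave phase shift.
The two reflections differ by half a wavelength.
So the condition for constructive reflection is 2 n t = (m + ½) λ.
λ = 2 n t / (m + ½) = 3688 / (m + ½) nm.
m=4: 820 nm (IR); m=5: 671 nm (visible); m=6: 567 nm (visible); m=7: 492 nm (visible); m=8: 434 nm (visible); m=9: 388 nm (visible); m=10: 351 nm (UV).

5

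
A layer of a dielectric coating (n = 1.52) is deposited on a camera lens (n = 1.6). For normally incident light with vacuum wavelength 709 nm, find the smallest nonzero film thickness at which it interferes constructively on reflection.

Top surface (1.0 → 1.52): reflection off a higher-index medium gives a half-wave phase shift.
Ray reflecting at the bottom interface goes from n = 1.52 toward n = 1.6: a half-wave phase shift.
Zero or two π shifts → no net half-wave offset.
With no net inversion, constructive interference in reflection requires 2 n t = m λ.
Minimum nonzero at m = 1: t = λ / (2 n) = 709 / (2 × 1.52) = 233 nm.

233 nm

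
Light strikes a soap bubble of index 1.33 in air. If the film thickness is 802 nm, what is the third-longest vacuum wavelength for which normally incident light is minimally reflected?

At the upper boundary (n = 1.0 to n = 1.33) the reflected ray undergoes a half-wave phase shift.
Ray reflecting at the bottom interface goes from n = 1.33 toward n = 1.0: no phase shift.
The two reflections differ by half a wavelength.
With one net inversion, destructive interference in reflection requires 2 n t = m λ.
λ = 2 n t / m. The third-longest wavelength is m = 3: λ = 2 × 1.33 × 802 / 3.00 = 711 nm.

711 nm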